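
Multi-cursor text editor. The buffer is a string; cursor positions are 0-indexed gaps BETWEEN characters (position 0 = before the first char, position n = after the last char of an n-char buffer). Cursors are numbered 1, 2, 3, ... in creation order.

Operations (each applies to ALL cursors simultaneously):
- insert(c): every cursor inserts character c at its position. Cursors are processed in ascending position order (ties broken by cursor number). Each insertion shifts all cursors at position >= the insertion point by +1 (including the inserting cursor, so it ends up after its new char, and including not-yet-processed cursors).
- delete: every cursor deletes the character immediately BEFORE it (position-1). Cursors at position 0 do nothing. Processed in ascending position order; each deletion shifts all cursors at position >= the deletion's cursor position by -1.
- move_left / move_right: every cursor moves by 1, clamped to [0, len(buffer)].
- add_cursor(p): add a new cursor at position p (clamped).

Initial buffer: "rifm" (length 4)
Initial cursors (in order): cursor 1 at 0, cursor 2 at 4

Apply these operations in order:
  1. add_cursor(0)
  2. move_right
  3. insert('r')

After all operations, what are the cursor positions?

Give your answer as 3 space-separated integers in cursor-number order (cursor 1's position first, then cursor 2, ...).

Answer: 3 7 3

Derivation:
After op 1 (add_cursor(0)): buffer="rifm" (len 4), cursors c1@0 c3@0 c2@4, authorship ....
After op 2 (move_right): buffer="rifm" (len 4), cursors c1@1 c3@1 c2@4, authorship ....
After op 3 (insert('r')): buffer="rrrifmr" (len 7), cursors c1@3 c3@3 c2@7, authorship .13...2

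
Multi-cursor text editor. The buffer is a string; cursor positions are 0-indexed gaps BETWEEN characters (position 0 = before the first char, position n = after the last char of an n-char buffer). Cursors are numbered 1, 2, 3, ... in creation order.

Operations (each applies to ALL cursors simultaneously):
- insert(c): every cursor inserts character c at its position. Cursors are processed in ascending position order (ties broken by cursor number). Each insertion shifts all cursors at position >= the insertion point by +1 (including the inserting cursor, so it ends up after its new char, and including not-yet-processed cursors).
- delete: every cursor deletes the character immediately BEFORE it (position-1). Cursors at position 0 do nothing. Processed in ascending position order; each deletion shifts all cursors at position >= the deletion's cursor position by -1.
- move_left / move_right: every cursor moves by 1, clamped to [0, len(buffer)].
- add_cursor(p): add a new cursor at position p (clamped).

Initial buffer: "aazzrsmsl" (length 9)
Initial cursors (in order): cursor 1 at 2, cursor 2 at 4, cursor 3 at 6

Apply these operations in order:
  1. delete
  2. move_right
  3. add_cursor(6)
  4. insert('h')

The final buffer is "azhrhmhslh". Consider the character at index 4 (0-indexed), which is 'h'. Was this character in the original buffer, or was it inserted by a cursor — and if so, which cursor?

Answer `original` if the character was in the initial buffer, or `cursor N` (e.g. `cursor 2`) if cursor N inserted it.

Answer: cursor 2

Derivation:
After op 1 (delete): buffer="azrmsl" (len 6), cursors c1@1 c2@2 c3@3, authorship ......
After op 2 (move_right): buffer="azrmsl" (len 6), cursors c1@2 c2@3 c3@4, authorship ......
After op 3 (add_cursor(6)): buffer="azrmsl" (len 6), cursors c1@2 c2@3 c3@4 c4@6, authorship ......
After op 4 (insert('h')): buffer="azhrhmhslh" (len 10), cursors c1@3 c2@5 c3@7 c4@10, authorship ..1.2.3..4
Authorship (.=original, N=cursor N): . . 1 . 2 . 3 . . 4
Index 4: author = 2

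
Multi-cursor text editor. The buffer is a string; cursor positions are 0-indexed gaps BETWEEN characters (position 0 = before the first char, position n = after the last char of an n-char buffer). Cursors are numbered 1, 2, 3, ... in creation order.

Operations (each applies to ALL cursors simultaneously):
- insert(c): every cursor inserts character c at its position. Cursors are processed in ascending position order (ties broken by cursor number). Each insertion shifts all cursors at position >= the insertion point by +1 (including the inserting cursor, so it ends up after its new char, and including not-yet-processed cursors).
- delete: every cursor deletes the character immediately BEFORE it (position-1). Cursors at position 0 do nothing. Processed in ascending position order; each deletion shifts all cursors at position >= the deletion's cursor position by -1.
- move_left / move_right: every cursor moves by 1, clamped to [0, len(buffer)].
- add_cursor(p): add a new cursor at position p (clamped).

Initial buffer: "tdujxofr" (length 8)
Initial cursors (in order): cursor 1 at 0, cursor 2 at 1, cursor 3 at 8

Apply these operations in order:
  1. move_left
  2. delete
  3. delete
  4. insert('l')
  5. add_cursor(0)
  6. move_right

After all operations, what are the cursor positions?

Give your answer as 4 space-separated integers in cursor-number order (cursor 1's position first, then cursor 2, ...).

After op 1 (move_left): buffer="tdujxofr" (len 8), cursors c1@0 c2@0 c3@7, authorship ........
After op 2 (delete): buffer="tdujxor" (len 7), cursors c1@0 c2@0 c3@6, authorship .......
After op 3 (delete): buffer="tdujxr" (len 6), cursors c1@0 c2@0 c3@5, authorship ......
After op 4 (insert('l')): buffer="lltdujxlr" (len 9), cursors c1@2 c2@2 c3@8, authorship 12.....3.
After op 5 (add_cursor(0)): buffer="lltdujxlr" (len 9), cursors c4@0 c1@2 c2@2 c3@8, authorship 12.....3.
After op 6 (move_right): buffer="lltdujxlr" (len 9), cursors c4@1 c1@3 c2@3 c3@9, authorship 12.....3.

Answer: 3 3 9 1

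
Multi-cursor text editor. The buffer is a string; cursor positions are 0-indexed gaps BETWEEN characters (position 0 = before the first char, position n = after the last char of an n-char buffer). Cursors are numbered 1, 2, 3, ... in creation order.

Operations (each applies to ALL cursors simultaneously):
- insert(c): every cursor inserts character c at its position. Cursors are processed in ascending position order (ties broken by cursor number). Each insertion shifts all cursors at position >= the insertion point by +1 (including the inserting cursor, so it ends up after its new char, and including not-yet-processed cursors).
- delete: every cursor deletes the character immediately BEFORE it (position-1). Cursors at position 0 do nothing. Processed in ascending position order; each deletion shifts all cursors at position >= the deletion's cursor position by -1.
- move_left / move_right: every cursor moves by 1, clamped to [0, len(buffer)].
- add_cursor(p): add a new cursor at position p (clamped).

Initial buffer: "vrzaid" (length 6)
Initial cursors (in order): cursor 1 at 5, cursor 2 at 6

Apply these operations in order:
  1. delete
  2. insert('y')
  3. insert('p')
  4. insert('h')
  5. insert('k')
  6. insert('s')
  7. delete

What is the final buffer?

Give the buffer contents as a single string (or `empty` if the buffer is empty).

After op 1 (delete): buffer="vrza" (len 4), cursors c1@4 c2@4, authorship ....
After op 2 (insert('y')): buffer="vrzayy" (len 6), cursors c1@6 c2@6, authorship ....12
After op 3 (insert('p')): buffer="vrzayypp" (len 8), cursors c1@8 c2@8, authorship ....1212
After op 4 (insert('h')): buffer="vrzayypphh" (len 10), cursors c1@10 c2@10, authorship ....121212
After op 5 (insert('k')): buffer="vrzayypphhkk" (len 12), cursors c1@12 c2@12, authorship ....12121212
After op 6 (insert('s')): buffer="vrzayypphhkkss" (len 14), cursors c1@14 c2@14, authorship ....1212121212
After op 7 (delete): buffer="vrzayypphhkk" (len 12), cursors c1@12 c2@12, authorship ....12121212

Answer: vrzayypphhkk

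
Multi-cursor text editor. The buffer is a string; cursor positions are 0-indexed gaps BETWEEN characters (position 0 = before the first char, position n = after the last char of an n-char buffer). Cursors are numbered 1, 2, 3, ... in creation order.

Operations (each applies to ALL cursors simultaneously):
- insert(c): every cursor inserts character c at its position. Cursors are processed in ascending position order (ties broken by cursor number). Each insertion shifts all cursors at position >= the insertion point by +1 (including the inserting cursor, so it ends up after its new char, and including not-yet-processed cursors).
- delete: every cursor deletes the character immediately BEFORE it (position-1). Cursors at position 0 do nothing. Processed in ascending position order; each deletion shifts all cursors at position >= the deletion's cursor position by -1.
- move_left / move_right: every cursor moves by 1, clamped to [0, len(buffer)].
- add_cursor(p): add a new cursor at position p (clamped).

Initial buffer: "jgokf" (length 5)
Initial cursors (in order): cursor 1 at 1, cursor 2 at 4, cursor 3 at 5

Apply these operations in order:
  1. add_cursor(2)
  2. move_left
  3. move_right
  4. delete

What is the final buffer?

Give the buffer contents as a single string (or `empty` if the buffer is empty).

After op 1 (add_cursor(2)): buffer="jgokf" (len 5), cursors c1@1 c4@2 c2@4 c3@5, authorship .....
After op 2 (move_left): buffer="jgokf" (len 5), cursors c1@0 c4@1 c2@3 c3@4, authorship .....
After op 3 (move_right): buffer="jgokf" (len 5), cursors c1@1 c4@2 c2@4 c3@5, authorship .....
After op 4 (delete): buffer="o" (len 1), cursors c1@0 c4@0 c2@1 c3@1, authorship .

Answer: o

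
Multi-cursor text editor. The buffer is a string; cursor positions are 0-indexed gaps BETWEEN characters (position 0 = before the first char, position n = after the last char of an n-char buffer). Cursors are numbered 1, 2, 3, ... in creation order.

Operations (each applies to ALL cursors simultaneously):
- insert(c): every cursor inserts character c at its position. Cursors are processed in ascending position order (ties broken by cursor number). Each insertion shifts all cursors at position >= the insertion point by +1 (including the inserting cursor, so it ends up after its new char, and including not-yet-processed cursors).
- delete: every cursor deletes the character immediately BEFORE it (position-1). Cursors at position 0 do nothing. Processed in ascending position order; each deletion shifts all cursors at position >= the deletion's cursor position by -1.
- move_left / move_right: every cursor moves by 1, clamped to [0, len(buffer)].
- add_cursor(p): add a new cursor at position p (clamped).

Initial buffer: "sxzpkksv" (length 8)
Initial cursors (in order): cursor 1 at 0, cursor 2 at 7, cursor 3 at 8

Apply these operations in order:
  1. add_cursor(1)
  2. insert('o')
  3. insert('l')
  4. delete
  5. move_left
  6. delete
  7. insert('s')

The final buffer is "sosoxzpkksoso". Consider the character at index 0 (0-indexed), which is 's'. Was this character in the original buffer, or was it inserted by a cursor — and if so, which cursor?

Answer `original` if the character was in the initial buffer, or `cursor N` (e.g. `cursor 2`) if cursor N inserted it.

Answer: cursor 1

Derivation:
After op 1 (add_cursor(1)): buffer="sxzpkksv" (len 8), cursors c1@0 c4@1 c2@7 c3@8, authorship ........
After op 2 (insert('o')): buffer="osoxzpkksovo" (len 12), cursors c1@1 c4@3 c2@10 c3@12, authorship 1.4......2.3
After op 3 (insert('l')): buffer="olsolxzpkksolvol" (len 16), cursors c1@2 c4@5 c2@13 c3@16, authorship 11.44......22.33
After op 4 (delete): buffer="osoxzpkksovo" (len 12), cursors c1@1 c4@3 c2@10 c3@12, authorship 1.4......2.3
After op 5 (move_left): buffer="osoxzpkksovo" (len 12), cursors c1@0 c4@2 c2@9 c3@11, authorship 1.4......2.3
After op 6 (delete): buffer="ooxzpkkoo" (len 9), cursors c1@0 c4@1 c2@7 c3@8, authorship 14.....23
After op 7 (insert('s')): buffer="sosoxzpkksoso" (len 13), cursors c1@1 c4@3 c2@10 c3@12, authorship 1144.....2233
Authorship (.=original, N=cursor N): 1 1 4 4 . . . . . 2 2 3 3
Index 0: author = 1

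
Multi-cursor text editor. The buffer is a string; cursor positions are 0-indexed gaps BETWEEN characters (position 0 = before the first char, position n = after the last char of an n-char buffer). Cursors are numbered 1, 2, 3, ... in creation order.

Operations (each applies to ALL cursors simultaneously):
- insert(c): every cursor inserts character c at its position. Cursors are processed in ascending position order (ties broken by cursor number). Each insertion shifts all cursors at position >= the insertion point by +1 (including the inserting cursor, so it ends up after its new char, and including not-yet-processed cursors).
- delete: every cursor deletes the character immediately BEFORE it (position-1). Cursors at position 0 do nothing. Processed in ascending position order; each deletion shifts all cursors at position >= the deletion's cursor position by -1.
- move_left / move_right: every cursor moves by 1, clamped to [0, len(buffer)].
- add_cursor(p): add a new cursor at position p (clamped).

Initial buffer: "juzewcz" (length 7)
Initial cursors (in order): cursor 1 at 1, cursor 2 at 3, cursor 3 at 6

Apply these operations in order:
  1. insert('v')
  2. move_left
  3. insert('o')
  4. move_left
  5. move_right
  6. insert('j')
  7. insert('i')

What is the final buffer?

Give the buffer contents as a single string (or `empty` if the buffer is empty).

After op 1 (insert('v')): buffer="jvuzvewcvz" (len 10), cursors c1@2 c2@5 c3@9, authorship .1..2...3.
After op 2 (move_left): buffer="jvuzvewcvz" (len 10), cursors c1@1 c2@4 c3@8, authorship .1..2...3.
After op 3 (insert('o')): buffer="jovuzovewcovz" (len 13), cursors c1@2 c2@6 c3@11, authorship .11..22...33.
After op 4 (move_left): buffer="jovuzovewcovz" (len 13), cursors c1@1 c2@5 c3@10, authorship .11..22...33.
After op 5 (move_right): buffer="jovuzovewcovz" (len 13), cursors c1@2 c2@6 c3@11, authorship .11..22...33.
After op 6 (insert('j')): buffer="jojvuzojvewcojvz" (len 16), cursors c1@3 c2@8 c3@14, authorship .111..222...333.
After op 7 (insert('i')): buffer="jojivuzojivewcojivz" (len 19), cursors c1@4 c2@10 c3@17, authorship .1111..2222...3333.

Answer: jojivuzojivewcojivz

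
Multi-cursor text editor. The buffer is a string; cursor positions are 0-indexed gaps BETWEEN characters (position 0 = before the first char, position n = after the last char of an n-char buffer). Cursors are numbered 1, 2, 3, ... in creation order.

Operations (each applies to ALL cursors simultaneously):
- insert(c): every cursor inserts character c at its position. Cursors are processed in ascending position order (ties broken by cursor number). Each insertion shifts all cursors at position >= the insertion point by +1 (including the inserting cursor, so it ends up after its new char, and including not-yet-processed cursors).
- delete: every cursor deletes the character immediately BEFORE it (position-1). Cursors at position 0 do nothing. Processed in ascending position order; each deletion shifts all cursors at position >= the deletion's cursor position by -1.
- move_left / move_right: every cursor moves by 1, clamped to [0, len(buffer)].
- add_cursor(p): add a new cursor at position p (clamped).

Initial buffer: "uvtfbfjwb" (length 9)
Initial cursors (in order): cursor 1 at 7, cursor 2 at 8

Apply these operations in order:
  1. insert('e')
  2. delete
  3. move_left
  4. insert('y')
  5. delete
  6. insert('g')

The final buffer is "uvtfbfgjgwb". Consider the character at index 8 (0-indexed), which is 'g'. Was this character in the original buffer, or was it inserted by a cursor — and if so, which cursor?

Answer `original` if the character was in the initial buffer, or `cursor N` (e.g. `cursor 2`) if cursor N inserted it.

After op 1 (insert('e')): buffer="uvtfbfjeweb" (len 11), cursors c1@8 c2@10, authorship .......1.2.
After op 2 (delete): buffer="uvtfbfjwb" (len 9), cursors c1@7 c2@8, authorship .........
After op 3 (move_left): buffer="uvtfbfjwb" (len 9), cursors c1@6 c2@7, authorship .........
After op 4 (insert('y')): buffer="uvtfbfyjywb" (len 11), cursors c1@7 c2@9, authorship ......1.2..
After op 5 (delete): buffer="uvtfbfjwb" (len 9), cursors c1@6 c2@7, authorship .........
After op 6 (insert('g')): buffer="uvtfbfgjgwb" (len 11), cursors c1@7 c2@9, authorship ......1.2..
Authorship (.=original, N=cursor N): . . . . . . 1 . 2 . .
Index 8: author = 2

Answer: cursor 2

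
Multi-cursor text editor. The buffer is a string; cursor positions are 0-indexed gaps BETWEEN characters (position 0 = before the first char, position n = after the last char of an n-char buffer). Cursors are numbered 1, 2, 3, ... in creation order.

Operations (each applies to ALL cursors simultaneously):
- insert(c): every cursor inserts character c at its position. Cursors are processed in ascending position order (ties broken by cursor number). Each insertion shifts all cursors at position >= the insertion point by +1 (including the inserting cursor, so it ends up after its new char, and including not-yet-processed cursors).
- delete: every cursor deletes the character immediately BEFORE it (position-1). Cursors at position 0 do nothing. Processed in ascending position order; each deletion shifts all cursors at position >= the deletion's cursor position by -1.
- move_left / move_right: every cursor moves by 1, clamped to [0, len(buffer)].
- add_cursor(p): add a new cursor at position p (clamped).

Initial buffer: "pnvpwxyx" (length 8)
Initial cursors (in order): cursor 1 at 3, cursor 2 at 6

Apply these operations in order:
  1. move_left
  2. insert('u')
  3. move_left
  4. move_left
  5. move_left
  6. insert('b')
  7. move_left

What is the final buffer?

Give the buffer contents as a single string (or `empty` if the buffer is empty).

Answer: bpnuvbpwuxyx

Derivation:
After op 1 (move_left): buffer="pnvpwxyx" (len 8), cursors c1@2 c2@5, authorship ........
After op 2 (insert('u')): buffer="pnuvpwuxyx" (len 10), cursors c1@3 c2@7, authorship ..1...2...
After op 3 (move_left): buffer="pnuvpwuxyx" (len 10), cursors c1@2 c2@6, authorship ..1...2...
After op 4 (move_left): buffer="pnuvpwuxyx" (len 10), cursors c1@1 c2@5, authorship ..1...2...
After op 5 (move_left): buffer="pnuvpwuxyx" (len 10), cursors c1@0 c2@4, authorship ..1...2...
After op 6 (insert('b')): buffer="bpnuvbpwuxyx" (len 12), cursors c1@1 c2@6, authorship 1..1.2..2...
After op 7 (move_left): buffer="bpnuvbpwuxyx" (len 12), cursors c1@0 c2@5, authorship 1..1.2..2...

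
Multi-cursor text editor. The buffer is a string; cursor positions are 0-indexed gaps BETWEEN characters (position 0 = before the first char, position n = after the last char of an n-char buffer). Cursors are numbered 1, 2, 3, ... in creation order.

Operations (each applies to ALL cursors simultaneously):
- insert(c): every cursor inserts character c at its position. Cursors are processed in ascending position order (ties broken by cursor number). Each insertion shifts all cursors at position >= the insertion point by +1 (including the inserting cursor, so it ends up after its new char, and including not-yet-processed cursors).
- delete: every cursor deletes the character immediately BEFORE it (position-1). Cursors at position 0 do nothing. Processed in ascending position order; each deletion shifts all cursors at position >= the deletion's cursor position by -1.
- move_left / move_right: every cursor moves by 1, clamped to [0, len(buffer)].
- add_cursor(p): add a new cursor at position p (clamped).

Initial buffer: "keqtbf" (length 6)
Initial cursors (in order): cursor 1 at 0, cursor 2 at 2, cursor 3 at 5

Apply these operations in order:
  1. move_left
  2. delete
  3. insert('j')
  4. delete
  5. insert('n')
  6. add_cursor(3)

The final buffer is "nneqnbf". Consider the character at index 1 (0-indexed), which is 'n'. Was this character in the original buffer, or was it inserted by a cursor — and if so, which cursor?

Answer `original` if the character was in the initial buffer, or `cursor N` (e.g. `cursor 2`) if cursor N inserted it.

Answer: cursor 2

Derivation:
After op 1 (move_left): buffer="keqtbf" (len 6), cursors c1@0 c2@1 c3@4, authorship ......
After op 2 (delete): buffer="eqbf" (len 4), cursors c1@0 c2@0 c3@2, authorship ....
After op 3 (insert('j')): buffer="jjeqjbf" (len 7), cursors c1@2 c2@2 c3@5, authorship 12..3..
After op 4 (delete): buffer="eqbf" (len 4), cursors c1@0 c2@0 c3@2, authorship ....
After op 5 (insert('n')): buffer="nneqnbf" (len 7), cursors c1@2 c2@2 c3@5, authorship 12..3..
After op 6 (add_cursor(3)): buffer="nneqnbf" (len 7), cursors c1@2 c2@2 c4@3 c3@5, authorship 12..3..
Authorship (.=original, N=cursor N): 1 2 . . 3 . .
Index 1: author = 2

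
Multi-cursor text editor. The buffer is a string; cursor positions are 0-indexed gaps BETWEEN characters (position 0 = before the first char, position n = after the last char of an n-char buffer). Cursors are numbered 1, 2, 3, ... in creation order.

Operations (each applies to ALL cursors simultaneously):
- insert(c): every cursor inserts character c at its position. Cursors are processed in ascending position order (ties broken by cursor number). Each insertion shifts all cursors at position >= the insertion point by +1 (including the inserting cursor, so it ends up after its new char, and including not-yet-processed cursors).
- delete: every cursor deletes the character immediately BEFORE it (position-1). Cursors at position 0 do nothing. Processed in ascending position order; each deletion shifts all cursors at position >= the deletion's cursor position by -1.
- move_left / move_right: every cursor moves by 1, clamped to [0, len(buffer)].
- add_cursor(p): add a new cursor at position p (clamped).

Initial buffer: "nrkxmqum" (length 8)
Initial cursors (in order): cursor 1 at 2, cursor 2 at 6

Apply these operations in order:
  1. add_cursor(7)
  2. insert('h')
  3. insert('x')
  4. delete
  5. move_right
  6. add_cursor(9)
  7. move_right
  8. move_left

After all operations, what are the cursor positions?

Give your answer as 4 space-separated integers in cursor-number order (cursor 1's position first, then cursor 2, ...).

After op 1 (add_cursor(7)): buffer="nrkxmqum" (len 8), cursors c1@2 c2@6 c3@7, authorship ........
After op 2 (insert('h')): buffer="nrhkxmqhuhm" (len 11), cursors c1@3 c2@8 c3@10, authorship ..1....2.3.
After op 3 (insert('x')): buffer="nrhxkxmqhxuhxm" (len 14), cursors c1@4 c2@10 c3@13, authorship ..11....22.33.
After op 4 (delete): buffer="nrhkxmqhuhm" (len 11), cursors c1@3 c2@8 c3@10, authorship ..1....2.3.
After op 5 (move_right): buffer="nrhkxmqhuhm" (len 11), cursors c1@4 c2@9 c3@11, authorship ..1....2.3.
After op 6 (add_cursor(9)): buffer="nrhkxmqhuhm" (len 11), cursors c1@4 c2@9 c4@9 c3@11, authorship ..1....2.3.
After op 7 (move_right): buffer="nrhkxmqhuhm" (len 11), cursors c1@5 c2@10 c4@10 c3@11, authorship ..1....2.3.
After op 8 (move_left): buffer="nrhkxmqhuhm" (len 11), cursors c1@4 c2@9 c4@9 c3@10, authorship ..1....2.3.

Answer: 4 9 10 9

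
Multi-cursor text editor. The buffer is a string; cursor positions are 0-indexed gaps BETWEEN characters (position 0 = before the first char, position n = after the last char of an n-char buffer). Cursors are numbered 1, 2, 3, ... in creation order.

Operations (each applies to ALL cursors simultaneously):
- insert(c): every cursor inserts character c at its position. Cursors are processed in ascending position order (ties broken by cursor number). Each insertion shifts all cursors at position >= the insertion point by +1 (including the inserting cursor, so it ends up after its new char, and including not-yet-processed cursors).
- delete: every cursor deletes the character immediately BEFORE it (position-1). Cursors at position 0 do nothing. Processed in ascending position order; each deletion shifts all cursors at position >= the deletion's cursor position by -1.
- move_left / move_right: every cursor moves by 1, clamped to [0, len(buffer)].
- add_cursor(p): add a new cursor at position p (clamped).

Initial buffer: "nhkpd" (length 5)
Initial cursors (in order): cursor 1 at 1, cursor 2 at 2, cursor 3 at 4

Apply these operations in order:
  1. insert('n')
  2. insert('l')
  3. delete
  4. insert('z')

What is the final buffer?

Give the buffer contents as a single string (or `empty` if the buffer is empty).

After op 1 (insert('n')): buffer="nnhnkpnd" (len 8), cursors c1@2 c2@4 c3@7, authorship .1.2..3.
After op 2 (insert('l')): buffer="nnlhnlkpnld" (len 11), cursors c1@3 c2@6 c3@10, authorship .11.22..33.
After op 3 (delete): buffer="nnhnkpnd" (len 8), cursors c1@2 c2@4 c3@7, authorship .1.2..3.
After op 4 (insert('z')): buffer="nnzhnzkpnzd" (len 11), cursors c1@3 c2@6 c3@10, authorship .11.22..33.

Answer: nnzhnzkpnzd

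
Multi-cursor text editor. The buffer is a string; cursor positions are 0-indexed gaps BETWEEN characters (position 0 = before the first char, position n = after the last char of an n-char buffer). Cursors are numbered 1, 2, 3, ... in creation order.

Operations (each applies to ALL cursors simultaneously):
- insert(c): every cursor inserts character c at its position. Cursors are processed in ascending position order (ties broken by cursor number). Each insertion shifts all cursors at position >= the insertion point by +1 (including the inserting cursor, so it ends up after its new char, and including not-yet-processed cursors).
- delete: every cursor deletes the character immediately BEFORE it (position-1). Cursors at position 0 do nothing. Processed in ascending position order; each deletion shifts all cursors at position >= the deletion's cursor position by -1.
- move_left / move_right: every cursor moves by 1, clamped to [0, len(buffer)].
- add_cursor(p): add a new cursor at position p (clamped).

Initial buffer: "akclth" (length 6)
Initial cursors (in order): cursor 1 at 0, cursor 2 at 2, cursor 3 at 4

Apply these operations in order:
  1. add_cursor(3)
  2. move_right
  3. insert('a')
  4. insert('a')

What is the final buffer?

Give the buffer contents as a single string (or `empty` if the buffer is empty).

Answer: aaakcaalaataah

Derivation:
After op 1 (add_cursor(3)): buffer="akclth" (len 6), cursors c1@0 c2@2 c4@3 c3@4, authorship ......
After op 2 (move_right): buffer="akclth" (len 6), cursors c1@1 c2@3 c4@4 c3@5, authorship ......
After op 3 (insert('a')): buffer="aakcalatah" (len 10), cursors c1@2 c2@5 c4@7 c3@9, authorship .1..2.4.3.
After op 4 (insert('a')): buffer="aaakcaalaataah" (len 14), cursors c1@3 c2@7 c4@10 c3@13, authorship .11..22.44.33.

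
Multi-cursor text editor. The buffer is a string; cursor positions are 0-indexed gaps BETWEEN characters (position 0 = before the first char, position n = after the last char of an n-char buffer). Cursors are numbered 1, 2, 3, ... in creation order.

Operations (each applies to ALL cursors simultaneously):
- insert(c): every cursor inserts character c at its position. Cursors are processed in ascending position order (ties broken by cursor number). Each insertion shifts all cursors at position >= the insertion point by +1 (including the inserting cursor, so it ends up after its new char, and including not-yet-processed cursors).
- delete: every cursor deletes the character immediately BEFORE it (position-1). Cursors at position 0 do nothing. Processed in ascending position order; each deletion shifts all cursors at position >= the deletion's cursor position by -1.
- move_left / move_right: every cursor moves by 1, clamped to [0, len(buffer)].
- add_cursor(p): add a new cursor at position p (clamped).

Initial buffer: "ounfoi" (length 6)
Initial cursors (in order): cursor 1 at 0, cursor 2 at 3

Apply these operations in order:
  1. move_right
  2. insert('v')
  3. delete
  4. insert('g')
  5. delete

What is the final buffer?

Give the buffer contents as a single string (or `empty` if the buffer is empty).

After op 1 (move_right): buffer="ounfoi" (len 6), cursors c1@1 c2@4, authorship ......
After op 2 (insert('v')): buffer="ovunfvoi" (len 8), cursors c1@2 c2@6, authorship .1...2..
After op 3 (delete): buffer="ounfoi" (len 6), cursors c1@1 c2@4, authorship ......
After op 4 (insert('g')): buffer="ogunfgoi" (len 8), cursors c1@2 c2@6, authorship .1...2..
After op 5 (delete): buffer="ounfoi" (len 6), cursors c1@1 c2@4, authorship ......

Answer: ounfoi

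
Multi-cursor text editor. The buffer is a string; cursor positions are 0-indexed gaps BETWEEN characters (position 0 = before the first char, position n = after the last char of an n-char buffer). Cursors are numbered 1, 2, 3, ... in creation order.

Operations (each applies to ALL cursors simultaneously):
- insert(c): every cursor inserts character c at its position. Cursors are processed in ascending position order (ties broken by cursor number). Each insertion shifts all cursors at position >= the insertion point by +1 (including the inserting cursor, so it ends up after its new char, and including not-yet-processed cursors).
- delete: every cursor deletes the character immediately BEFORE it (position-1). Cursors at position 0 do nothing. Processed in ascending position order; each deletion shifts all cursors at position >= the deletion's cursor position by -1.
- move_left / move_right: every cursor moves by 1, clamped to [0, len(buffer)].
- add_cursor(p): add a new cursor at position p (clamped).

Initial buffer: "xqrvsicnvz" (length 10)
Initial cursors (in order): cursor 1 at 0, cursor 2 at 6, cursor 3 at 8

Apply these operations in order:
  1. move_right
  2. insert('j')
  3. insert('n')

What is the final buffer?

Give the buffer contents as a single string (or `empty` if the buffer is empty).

After op 1 (move_right): buffer="xqrvsicnvz" (len 10), cursors c1@1 c2@7 c3@9, authorship ..........
After op 2 (insert('j')): buffer="xjqrvsicjnvjz" (len 13), cursors c1@2 c2@9 c3@12, authorship .1......2..3.
After op 3 (insert('n')): buffer="xjnqrvsicjnnvjnz" (len 16), cursors c1@3 c2@11 c3@15, authorship .11......22..33.

Answer: xjnqrvsicjnnvjnz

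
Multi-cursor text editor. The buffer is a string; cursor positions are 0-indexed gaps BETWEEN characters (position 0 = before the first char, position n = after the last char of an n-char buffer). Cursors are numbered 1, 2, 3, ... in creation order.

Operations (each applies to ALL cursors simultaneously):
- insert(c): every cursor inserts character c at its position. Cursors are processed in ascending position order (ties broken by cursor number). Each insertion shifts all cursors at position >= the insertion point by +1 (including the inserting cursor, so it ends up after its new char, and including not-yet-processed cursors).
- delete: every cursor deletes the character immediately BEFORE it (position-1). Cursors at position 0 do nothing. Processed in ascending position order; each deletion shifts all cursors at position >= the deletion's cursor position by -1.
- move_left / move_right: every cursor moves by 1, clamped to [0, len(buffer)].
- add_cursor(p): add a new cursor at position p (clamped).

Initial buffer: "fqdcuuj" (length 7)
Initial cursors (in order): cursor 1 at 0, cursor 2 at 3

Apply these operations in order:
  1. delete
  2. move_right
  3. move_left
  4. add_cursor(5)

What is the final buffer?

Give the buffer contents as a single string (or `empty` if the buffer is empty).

Answer: fqcuuj

Derivation:
After op 1 (delete): buffer="fqcuuj" (len 6), cursors c1@0 c2@2, authorship ......
After op 2 (move_right): buffer="fqcuuj" (len 6), cursors c1@1 c2@3, authorship ......
After op 3 (move_left): buffer="fqcuuj" (len 6), cursors c1@0 c2@2, authorship ......
After op 4 (add_cursor(5)): buffer="fqcuuj" (len 6), cursors c1@0 c2@2 c3@5, authorship ......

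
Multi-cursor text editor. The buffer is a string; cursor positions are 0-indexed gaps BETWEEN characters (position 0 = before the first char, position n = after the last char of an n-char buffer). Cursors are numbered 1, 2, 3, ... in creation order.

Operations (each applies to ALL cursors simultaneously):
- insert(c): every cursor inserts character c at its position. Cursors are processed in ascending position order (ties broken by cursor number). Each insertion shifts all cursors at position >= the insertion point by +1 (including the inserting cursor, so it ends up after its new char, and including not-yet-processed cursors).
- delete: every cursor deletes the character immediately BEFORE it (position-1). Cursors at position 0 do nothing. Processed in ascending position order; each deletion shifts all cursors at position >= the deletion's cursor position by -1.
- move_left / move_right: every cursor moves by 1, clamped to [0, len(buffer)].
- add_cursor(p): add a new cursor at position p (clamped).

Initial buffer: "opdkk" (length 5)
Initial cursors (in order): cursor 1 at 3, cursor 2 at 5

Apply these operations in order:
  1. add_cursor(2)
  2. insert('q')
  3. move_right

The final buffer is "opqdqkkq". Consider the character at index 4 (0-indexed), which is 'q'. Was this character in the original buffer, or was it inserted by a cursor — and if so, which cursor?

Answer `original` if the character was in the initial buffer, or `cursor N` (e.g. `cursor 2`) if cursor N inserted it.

Answer: cursor 1

Derivation:
After op 1 (add_cursor(2)): buffer="opdkk" (len 5), cursors c3@2 c1@3 c2@5, authorship .....
After op 2 (insert('q')): buffer="opqdqkkq" (len 8), cursors c3@3 c1@5 c2@8, authorship ..3.1..2
After op 3 (move_right): buffer="opqdqkkq" (len 8), cursors c3@4 c1@6 c2@8, authorship ..3.1..2
Authorship (.=original, N=cursor N): . . 3 . 1 . . 2
Index 4: author = 1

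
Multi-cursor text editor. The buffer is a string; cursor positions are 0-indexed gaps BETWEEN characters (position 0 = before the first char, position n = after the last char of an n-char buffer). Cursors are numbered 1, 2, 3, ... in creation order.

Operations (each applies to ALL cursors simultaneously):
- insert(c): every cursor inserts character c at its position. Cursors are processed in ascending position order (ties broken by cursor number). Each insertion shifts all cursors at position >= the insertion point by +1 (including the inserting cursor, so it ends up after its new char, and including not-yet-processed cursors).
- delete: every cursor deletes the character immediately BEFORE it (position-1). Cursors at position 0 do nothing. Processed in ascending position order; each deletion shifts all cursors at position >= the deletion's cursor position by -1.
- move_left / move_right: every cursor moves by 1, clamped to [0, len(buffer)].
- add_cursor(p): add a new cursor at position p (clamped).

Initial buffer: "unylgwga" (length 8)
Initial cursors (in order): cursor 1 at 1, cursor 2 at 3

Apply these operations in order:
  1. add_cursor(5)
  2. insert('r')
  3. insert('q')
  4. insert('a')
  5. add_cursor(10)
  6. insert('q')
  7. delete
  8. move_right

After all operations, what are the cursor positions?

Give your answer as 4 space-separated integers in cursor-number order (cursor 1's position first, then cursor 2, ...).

After op 1 (add_cursor(5)): buffer="unylgwga" (len 8), cursors c1@1 c2@3 c3@5, authorship ........
After op 2 (insert('r')): buffer="urnyrlgrwga" (len 11), cursors c1@2 c2@5 c3@8, authorship .1..2..3...
After op 3 (insert('q')): buffer="urqnyrqlgrqwga" (len 14), cursors c1@3 c2@7 c3@11, authorship .11..22..33...
After op 4 (insert('a')): buffer="urqanyrqalgrqawga" (len 17), cursors c1@4 c2@9 c3@14, authorship .111..222..333...
After op 5 (add_cursor(10)): buffer="urqanyrqalgrqawga" (len 17), cursors c1@4 c2@9 c4@10 c3@14, authorship .111..222..333...
After op 6 (insert('q')): buffer="urqaqnyrqaqlqgrqaqwga" (len 21), cursors c1@5 c2@11 c4@13 c3@18, authorship .1111..2222.4.3333...
After op 7 (delete): buffer="urqanyrqalgrqawga" (len 17), cursors c1@4 c2@9 c4@10 c3@14, authorship .111..222..333...
After op 8 (move_right): buffer="urqanyrqalgrqawga" (len 17), cursors c1@5 c2@10 c4@11 c3@15, authorship .111..222..333...

Answer: 5 10 15 11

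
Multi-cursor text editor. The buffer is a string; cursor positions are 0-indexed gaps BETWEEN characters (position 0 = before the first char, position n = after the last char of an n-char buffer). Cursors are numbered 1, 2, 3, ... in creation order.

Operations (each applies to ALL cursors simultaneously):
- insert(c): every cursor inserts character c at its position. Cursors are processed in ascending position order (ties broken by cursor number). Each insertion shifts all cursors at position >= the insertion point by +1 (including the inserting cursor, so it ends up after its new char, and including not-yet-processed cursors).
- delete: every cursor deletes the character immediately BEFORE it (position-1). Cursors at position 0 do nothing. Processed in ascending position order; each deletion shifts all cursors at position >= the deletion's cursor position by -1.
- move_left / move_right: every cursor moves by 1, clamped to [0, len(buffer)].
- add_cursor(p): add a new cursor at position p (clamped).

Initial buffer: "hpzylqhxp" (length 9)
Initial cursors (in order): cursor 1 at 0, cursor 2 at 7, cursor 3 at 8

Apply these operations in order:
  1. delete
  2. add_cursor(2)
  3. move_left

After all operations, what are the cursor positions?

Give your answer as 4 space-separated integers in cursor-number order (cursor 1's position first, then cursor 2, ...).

After op 1 (delete): buffer="hpzylqp" (len 7), cursors c1@0 c2@6 c3@6, authorship .......
After op 2 (add_cursor(2)): buffer="hpzylqp" (len 7), cursors c1@0 c4@2 c2@6 c3@6, authorship .......
After op 3 (move_left): buffer="hpzylqp" (len 7), cursors c1@0 c4@1 c2@5 c3@5, authorship .......

Answer: 0 5 5 1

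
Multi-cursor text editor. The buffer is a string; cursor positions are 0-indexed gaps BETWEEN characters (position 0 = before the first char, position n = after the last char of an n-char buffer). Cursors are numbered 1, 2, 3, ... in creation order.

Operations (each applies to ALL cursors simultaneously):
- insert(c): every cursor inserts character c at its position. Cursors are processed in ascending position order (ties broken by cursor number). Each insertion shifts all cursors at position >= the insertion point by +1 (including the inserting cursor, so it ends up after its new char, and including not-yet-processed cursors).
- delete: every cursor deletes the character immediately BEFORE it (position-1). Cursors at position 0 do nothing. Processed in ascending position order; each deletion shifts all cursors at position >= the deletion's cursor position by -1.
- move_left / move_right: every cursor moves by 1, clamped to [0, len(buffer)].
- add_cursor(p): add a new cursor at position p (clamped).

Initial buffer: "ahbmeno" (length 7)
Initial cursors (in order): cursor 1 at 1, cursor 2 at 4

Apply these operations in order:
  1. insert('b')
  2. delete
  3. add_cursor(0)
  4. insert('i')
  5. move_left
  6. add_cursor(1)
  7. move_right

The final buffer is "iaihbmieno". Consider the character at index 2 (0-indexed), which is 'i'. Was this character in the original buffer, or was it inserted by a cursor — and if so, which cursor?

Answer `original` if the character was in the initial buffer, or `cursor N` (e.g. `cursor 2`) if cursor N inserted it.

After op 1 (insert('b')): buffer="abhbmbeno" (len 9), cursors c1@2 c2@6, authorship .1...2...
After op 2 (delete): buffer="ahbmeno" (len 7), cursors c1@1 c2@4, authorship .......
After op 3 (add_cursor(0)): buffer="ahbmeno" (len 7), cursors c3@0 c1@1 c2@4, authorship .......
After op 4 (insert('i')): buffer="iaihbmieno" (len 10), cursors c3@1 c1@3 c2@7, authorship 3.1...2...
After op 5 (move_left): buffer="iaihbmieno" (len 10), cursors c3@0 c1@2 c2@6, authorship 3.1...2...
After op 6 (add_cursor(1)): buffer="iaihbmieno" (len 10), cursors c3@0 c4@1 c1@2 c2@6, authorship 3.1...2...
After op 7 (move_right): buffer="iaihbmieno" (len 10), cursors c3@1 c4@2 c1@3 c2@7, authorship 3.1...2...
Authorship (.=original, N=cursor N): 3 . 1 . . . 2 . . .
Index 2: author = 1

Answer: cursor 1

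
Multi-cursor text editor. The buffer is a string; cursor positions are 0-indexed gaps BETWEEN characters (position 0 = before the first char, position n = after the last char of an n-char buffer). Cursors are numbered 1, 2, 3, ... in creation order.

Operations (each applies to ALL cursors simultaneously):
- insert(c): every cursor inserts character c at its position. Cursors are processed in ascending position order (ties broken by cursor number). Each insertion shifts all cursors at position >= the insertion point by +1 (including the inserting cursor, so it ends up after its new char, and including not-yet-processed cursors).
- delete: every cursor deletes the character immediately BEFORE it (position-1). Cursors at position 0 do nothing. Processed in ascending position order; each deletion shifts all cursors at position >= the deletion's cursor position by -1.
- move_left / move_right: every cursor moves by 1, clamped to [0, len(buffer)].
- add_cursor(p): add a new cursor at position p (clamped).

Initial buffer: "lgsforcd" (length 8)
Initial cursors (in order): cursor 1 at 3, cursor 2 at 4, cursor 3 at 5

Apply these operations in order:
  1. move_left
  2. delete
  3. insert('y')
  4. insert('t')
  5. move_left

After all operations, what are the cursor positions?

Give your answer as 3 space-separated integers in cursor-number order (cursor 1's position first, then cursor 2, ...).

After op 1 (move_left): buffer="lgsforcd" (len 8), cursors c1@2 c2@3 c3@4, authorship ........
After op 2 (delete): buffer="lorcd" (len 5), cursors c1@1 c2@1 c3@1, authorship .....
After op 3 (insert('y')): buffer="lyyyorcd" (len 8), cursors c1@4 c2@4 c3@4, authorship .123....
After op 4 (insert('t')): buffer="lyyytttorcd" (len 11), cursors c1@7 c2@7 c3@7, authorship .123123....
After op 5 (move_left): buffer="lyyytttorcd" (len 11), cursors c1@6 c2@6 c3@6, authorship .123123....

Answer: 6 6 6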